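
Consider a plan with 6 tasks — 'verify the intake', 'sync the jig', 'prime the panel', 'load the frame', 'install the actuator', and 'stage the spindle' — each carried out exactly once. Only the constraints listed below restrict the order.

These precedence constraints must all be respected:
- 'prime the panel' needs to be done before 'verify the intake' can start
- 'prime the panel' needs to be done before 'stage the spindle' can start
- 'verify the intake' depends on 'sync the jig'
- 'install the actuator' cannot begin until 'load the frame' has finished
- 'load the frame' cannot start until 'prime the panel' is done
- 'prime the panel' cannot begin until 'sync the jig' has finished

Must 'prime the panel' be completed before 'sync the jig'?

No

The constraints actually force 'sync the jig' before 'prime the panel' (via 'sync the jig' → 'prime the panel'), not the other way around.
So 'prime the panel' never precedes 'sync the jig'.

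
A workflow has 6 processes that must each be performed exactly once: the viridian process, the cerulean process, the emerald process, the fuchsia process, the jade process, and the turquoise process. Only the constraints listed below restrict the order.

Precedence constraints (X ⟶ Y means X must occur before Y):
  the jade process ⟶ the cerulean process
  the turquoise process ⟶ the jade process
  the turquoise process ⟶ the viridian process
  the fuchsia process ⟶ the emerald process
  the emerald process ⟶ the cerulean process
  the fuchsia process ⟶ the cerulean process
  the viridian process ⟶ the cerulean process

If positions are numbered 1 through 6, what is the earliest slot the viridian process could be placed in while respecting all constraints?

Working backwards through the constraints from the viridian process, its only required predecessor is the turquoise process.
With 1 mandatory predecessor, the earliest the viridian process can sit is position 1+1 = 2, and placing just that one first achieves it.

2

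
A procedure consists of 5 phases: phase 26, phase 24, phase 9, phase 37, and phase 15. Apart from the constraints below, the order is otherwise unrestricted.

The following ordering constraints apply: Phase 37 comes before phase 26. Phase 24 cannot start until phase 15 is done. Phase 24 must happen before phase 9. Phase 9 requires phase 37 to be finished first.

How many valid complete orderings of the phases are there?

9

The phases with no prerequisites are phase 37, phase 15; any of them can be placed first.
Systematically extending each partial ordering one phase at a time and counting, there are 9 complete orderings.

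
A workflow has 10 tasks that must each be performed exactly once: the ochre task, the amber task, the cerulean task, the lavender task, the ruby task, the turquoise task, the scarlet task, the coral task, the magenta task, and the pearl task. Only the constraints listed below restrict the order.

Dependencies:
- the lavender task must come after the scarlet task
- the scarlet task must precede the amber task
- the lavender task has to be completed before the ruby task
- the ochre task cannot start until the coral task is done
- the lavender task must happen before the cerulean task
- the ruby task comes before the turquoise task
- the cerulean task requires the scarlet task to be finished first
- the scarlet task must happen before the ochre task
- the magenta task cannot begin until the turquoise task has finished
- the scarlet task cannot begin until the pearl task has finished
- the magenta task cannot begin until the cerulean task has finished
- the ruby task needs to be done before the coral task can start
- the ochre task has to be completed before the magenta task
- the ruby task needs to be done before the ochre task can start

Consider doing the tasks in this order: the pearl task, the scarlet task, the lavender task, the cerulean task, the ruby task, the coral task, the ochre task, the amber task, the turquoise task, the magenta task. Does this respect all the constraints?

Every stated constraint is respected: the cerulean task sits at position 4, ahead of the magenta task at position 10, and each of the other listed pairs likewise has the predecessor earlier in the sequence.

Yes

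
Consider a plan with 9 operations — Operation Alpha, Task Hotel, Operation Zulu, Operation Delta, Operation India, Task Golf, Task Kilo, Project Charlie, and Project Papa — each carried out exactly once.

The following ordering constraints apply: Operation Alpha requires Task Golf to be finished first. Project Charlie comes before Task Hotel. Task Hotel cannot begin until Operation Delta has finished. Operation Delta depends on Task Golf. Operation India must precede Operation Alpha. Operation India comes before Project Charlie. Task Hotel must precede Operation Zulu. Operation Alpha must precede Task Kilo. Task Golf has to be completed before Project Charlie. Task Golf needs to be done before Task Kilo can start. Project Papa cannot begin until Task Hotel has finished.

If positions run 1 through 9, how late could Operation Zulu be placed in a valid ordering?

Nothing depends on Operation Zulu, so it can be the final operation, position 9.

9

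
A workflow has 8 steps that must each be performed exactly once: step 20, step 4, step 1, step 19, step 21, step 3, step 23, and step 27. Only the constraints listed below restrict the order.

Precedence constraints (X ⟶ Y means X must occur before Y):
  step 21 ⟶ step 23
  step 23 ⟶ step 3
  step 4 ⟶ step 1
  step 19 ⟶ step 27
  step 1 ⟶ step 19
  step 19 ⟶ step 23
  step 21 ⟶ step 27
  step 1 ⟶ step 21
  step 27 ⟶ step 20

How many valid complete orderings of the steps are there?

12

Only step 4 has no prerequisites, so it must go first.
Systematically extending each partial ordering one step at a time and counting, there are 12 complete orderings.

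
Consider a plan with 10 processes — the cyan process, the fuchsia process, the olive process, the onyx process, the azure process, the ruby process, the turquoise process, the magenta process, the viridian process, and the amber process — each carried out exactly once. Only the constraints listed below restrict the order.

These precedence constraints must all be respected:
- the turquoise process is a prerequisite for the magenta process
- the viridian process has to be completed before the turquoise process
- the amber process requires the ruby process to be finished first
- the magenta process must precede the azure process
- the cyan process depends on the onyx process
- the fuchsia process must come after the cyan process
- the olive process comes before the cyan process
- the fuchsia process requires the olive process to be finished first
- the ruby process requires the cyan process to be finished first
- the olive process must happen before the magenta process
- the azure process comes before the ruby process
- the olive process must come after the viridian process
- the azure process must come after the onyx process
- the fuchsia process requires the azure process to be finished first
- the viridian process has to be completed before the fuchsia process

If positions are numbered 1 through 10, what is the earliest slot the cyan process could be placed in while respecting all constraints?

4

Every process that must precede the cyan process has to come before it. Tracing all chains that end at the cyan process, those processes are: the olive process, the onyx process, the viridian process — 3 in total.
With 3 mandatory predecessors, the earliest the cyan process can sit is position 3+1 = 4, and placing just those 3 first achieves it.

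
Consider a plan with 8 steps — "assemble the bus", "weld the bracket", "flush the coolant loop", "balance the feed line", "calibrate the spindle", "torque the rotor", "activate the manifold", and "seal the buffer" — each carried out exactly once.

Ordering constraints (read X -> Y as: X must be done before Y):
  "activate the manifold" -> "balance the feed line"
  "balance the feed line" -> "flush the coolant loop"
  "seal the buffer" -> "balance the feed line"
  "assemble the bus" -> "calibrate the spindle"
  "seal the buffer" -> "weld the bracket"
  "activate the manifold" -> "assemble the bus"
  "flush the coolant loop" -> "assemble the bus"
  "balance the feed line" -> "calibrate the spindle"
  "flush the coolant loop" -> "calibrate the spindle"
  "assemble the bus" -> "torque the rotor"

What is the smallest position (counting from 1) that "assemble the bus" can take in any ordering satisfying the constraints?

Every step that must precede "assemble the bus" has to come before it. Tracing all chains that end at "assemble the bus", those steps are: "flush the coolant loop", "balance the feed line", "activate the manifold", "seal the buffer" — 4 in total.
So at minimum 4 steps come before "assemble the bus", putting "assemble the bus" no earlier than position 5. That position is achievable by scheduling exactly those predecessors first.

5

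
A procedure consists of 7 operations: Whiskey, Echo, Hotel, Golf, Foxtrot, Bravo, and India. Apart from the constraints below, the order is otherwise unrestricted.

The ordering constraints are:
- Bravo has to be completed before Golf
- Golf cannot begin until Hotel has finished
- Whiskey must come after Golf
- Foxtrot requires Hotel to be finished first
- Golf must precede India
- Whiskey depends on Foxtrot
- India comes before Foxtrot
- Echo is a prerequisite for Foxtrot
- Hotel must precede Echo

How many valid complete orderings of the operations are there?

2 operations have no prerequisites (Hotel, Bravo), so any of them could come first.
Systematically extending each partial ordering one operation at a time and counting, there are 7 complete orderings.

7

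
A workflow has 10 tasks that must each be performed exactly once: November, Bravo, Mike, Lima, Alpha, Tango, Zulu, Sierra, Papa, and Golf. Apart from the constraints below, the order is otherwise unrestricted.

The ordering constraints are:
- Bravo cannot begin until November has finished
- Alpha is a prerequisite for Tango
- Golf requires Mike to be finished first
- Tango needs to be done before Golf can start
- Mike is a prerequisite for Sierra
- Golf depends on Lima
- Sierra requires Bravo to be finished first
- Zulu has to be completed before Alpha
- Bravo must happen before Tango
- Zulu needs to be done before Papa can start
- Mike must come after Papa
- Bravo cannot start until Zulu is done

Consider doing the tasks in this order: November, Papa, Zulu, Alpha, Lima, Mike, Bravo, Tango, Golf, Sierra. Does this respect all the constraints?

No

The sequence places Papa ahead of Zulu.
That contradicts the constraint that Zulu must precede Papa.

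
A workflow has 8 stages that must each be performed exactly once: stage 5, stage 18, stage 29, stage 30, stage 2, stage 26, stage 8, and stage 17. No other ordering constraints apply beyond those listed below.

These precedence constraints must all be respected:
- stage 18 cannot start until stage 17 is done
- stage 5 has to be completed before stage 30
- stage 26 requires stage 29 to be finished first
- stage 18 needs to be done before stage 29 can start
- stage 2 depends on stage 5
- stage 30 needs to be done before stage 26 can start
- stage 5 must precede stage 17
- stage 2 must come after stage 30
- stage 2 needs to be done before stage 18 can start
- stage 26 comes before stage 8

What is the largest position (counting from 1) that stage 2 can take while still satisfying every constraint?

4

Every stage that must follow stage 2 has to come after it. Tracing all chains starting from stage 2, those stages are: stage 18, stage 29, stage 26, stage 8 — 4 in total.
With 4 mandatory successors out of 8 stages total, the latest slot for stage 2 is 8−4 = 4, and it's reachable by doing all non-successors before stage 2.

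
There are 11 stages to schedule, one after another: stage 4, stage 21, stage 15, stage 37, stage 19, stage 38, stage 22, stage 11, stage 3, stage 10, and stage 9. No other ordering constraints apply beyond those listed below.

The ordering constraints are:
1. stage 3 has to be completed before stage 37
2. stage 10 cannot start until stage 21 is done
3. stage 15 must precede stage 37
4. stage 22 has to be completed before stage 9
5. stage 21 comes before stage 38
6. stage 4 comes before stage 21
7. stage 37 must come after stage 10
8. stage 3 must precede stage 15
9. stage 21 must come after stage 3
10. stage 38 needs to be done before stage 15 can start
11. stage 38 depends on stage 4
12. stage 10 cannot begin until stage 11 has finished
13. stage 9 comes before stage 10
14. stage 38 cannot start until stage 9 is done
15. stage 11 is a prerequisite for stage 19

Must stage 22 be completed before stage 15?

There is a constraint chain stage 22 → stage 9 → stage 38 → stage 15.
Hence stage 22 necessarily comes before stage 15.

Yes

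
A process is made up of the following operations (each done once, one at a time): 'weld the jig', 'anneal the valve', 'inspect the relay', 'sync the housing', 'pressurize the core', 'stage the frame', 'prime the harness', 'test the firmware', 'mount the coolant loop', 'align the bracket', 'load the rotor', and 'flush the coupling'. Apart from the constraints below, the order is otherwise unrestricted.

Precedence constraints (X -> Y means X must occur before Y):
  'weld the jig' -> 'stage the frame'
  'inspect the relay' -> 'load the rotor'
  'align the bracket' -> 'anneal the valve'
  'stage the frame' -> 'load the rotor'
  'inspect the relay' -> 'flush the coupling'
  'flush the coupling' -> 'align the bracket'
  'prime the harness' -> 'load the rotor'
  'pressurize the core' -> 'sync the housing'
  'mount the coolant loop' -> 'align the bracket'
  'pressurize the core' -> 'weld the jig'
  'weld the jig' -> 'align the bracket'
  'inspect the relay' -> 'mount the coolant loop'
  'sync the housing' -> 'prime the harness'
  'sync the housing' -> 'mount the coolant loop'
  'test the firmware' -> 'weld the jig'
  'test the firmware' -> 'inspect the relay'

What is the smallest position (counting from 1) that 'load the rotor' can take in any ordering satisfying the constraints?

Every operation that must precede 'load the rotor' has to come before it. Tracing all chains that end at 'load the rotor', those operations are: 'weld the jig', 'inspect the relay', 'sync the housing', 'pressurize the core', 'stage the frame', 'prime the harness', 'test the firmware' — 7 in total.
So at minimum 7 operations come before 'load the rotor', putting 'load the rotor' no earlier than position 8. That position is achievable by scheduling exactly those predecessors first.

8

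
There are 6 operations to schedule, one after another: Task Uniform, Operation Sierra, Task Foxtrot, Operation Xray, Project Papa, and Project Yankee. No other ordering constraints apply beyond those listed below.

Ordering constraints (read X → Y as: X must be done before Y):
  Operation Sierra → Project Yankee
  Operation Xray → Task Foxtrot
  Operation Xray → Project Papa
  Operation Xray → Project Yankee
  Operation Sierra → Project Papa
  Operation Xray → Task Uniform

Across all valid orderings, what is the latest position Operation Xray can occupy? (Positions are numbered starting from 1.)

Every operation that must follow Operation Xray has to come after it. Tracing all chains starting from Operation Xray, those operations are: Task Uniform, Task Foxtrot, Project Papa, Project Yankee — 4 in total.
With 4 mandatory successors out of 6 operations total, the latest slot for Operation Xray is 6−4 = 2, and it's reachable by doing all non-successors before Operation Xray.

2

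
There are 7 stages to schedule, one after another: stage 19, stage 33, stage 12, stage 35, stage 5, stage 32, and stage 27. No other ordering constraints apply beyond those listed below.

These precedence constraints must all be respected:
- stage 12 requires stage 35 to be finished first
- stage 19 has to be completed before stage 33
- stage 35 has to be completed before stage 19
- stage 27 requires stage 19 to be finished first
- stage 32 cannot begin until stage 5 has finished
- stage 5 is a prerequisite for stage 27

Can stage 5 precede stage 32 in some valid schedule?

Yes

Stage 5 is actually forced before stage 32 by the constraints, so certainly some valid ordering has stage 5 first.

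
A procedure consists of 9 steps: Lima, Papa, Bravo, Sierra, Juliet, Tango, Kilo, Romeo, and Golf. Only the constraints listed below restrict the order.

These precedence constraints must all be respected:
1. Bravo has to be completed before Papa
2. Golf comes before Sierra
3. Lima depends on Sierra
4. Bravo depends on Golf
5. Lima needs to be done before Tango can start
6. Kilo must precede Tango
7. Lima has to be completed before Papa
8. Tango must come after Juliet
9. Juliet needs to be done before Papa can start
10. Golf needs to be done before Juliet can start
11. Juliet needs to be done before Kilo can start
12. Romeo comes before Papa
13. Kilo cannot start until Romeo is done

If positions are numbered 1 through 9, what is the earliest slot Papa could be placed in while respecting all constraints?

7

The steps that are forced before Papa, directly or transitively, are Lima, Bravo, Sierra, Juliet, Romeo, Golf. That's 6 steps.
So at minimum 6 steps come before Papa, putting Papa no earlier than position 7. That position is achievable by scheduling exactly those predecessors first.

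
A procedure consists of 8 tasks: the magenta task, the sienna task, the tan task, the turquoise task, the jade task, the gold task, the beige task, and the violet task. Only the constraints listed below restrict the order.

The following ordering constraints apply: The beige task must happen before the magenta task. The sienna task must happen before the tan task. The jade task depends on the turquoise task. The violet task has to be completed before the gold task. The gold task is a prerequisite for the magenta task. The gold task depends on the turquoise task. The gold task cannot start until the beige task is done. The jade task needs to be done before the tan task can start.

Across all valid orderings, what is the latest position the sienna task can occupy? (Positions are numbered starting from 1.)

The only task forced after the sienna task (directly or by a chain) is the tan task.
So at least 1 task follows the sienna task, putting the sienna task no later than position 7. That position is achievable by scheduling everything else first.

7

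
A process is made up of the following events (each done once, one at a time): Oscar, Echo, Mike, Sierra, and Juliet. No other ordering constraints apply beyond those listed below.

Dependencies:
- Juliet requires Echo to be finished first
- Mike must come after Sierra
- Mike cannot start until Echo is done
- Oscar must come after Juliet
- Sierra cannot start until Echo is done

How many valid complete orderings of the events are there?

Only Echo has no prerequisites, so it must go first.
Systematically extending each partial ordering one event at a time and counting, there are 6 complete orderings.

6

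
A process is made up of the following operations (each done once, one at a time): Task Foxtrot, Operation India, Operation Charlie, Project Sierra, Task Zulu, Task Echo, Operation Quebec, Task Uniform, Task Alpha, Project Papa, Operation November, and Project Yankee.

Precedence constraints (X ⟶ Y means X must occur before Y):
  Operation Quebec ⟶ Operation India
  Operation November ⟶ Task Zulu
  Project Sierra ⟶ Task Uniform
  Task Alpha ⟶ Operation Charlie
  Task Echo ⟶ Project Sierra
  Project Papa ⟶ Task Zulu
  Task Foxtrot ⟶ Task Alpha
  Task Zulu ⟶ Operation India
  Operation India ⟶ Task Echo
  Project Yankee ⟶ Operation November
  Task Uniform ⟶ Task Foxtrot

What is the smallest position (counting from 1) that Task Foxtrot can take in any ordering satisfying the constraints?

10

Every operation that must precede Task Foxtrot has to come before it. Tracing all chains that end at Task Foxtrot, those operations are: Operation India, Project Sierra, Task Zulu, Task Echo, Operation Quebec, Task Uniform, Project Papa, Operation November, Project Yankee — 9 in total.
With 9 mandatory predecessors, the earliest Task Foxtrot can sit is position 9+1 = 10, and placing just those 9 first achieves it.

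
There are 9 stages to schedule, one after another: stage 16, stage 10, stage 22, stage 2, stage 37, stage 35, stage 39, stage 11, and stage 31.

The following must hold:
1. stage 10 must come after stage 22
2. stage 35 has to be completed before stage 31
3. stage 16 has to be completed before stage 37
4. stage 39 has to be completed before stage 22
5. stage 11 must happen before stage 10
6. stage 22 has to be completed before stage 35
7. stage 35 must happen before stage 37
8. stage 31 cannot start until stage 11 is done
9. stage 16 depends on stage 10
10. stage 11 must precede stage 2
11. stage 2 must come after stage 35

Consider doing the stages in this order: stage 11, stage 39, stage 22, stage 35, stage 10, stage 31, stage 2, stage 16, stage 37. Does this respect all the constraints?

Checking each listed constraint against this order: for instance, stage 11 is in position 1 and stage 2 in position 7, so that constraint holds — and the remaining constraints check out the same way.

Yes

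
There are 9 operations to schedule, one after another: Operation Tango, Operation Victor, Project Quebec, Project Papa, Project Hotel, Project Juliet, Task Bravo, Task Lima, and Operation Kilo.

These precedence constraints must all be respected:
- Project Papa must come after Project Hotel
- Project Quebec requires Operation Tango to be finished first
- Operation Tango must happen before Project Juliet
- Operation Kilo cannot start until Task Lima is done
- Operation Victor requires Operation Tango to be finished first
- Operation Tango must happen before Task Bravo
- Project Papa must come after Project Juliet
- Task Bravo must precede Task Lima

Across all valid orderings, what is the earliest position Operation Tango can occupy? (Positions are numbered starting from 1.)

Operation Tango has no prerequisites at all, so it can go in position 1.

1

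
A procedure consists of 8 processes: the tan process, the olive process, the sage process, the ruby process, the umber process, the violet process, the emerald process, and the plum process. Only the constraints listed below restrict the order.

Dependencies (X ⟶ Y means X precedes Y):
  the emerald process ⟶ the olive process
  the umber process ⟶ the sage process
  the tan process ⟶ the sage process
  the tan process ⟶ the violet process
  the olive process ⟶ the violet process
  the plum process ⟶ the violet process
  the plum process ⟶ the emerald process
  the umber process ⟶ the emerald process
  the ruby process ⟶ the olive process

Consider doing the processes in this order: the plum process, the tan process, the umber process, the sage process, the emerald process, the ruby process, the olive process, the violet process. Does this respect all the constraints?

Yes

Every stated constraint is respected: the plum process sits at position 1, ahead of the violet process at position 8, and each of the other listed pairs likewise has the predecessor earlier in the sequence.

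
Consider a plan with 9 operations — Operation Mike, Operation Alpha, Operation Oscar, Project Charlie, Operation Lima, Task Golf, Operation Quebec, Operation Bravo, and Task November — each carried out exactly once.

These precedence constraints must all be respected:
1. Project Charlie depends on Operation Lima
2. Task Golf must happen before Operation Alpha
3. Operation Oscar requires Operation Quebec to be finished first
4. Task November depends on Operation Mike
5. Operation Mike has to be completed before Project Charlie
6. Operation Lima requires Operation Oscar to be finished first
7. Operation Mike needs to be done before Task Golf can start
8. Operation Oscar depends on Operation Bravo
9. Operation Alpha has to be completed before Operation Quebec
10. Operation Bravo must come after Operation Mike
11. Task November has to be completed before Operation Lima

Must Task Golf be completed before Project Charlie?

Yes

Chaining the stated constraints: Task Golf → Operation Alpha → Operation Quebec → Operation Oscar → Operation Lima → Project Charlie.
Hence Task Golf necessarily comes before Project Charlie.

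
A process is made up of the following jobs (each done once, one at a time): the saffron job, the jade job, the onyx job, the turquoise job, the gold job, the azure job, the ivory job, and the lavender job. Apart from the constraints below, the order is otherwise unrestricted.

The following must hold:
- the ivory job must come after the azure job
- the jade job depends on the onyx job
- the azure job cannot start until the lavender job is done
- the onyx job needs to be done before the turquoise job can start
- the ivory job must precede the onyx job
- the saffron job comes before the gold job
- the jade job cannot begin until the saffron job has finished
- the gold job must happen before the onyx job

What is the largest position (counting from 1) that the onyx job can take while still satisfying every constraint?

6

The jobs that are forced after the onyx job, directly or by a chain of constraints, are the jade job, the turquoise job. That's 2 jobs.
With 2 mandatory successors out of 8 jobs total, the latest slot for the onyx job is 8−2 = 6, and it's reachable by doing all non-successors before the onyx job.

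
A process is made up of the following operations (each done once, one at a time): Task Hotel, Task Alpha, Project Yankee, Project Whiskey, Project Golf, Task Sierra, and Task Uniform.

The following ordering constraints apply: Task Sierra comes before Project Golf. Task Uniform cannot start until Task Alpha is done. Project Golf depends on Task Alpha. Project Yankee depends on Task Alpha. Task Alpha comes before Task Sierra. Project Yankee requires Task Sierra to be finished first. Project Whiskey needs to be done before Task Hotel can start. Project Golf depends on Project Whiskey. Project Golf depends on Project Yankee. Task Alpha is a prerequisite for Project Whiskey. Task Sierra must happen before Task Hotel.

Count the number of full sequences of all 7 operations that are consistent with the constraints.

Only Task Alpha has no prerequisites, so it must go first.
Systematically extending each partial ordering one operation at a time and counting, there are 48 complete orderings.

48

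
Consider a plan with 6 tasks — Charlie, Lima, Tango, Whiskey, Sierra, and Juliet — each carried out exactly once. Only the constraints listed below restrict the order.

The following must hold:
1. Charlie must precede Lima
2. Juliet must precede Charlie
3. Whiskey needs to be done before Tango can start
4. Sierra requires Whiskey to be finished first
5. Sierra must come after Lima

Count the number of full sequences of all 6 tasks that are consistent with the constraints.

The tasks with no prerequisites are Whiskey, Juliet; any of them can be placed first.
Systematically extending each partial ordering one task at a time and counting, there are 14 complete orderings.

14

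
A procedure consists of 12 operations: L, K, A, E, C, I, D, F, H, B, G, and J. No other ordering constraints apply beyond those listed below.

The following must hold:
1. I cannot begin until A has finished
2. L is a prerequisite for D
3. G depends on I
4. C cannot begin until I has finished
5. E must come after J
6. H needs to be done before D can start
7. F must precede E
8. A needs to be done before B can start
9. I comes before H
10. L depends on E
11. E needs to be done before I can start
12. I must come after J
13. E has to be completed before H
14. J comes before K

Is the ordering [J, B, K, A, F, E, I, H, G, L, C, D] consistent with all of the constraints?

No

In the proposed order, B appears before A.
Since A is required before B, the ordering is invalid.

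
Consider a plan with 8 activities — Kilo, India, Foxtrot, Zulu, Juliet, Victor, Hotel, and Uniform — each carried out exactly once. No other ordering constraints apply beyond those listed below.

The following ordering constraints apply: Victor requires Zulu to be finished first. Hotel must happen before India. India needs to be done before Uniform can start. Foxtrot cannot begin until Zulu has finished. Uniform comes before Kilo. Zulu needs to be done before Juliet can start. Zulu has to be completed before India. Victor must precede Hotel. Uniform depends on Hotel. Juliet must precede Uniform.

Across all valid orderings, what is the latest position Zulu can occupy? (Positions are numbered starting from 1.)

1

The activities that are forced after Zulu, directly or by a chain of constraints, are Kilo, India, Foxtrot, Juliet, Victor, Hotel, Uniform. That's 7 activities.
With 7 mandatory successors out of 8 activities total, the latest slot for Zulu is 8−7 = 1, and it's reachable by doing all non-successors before Zulu.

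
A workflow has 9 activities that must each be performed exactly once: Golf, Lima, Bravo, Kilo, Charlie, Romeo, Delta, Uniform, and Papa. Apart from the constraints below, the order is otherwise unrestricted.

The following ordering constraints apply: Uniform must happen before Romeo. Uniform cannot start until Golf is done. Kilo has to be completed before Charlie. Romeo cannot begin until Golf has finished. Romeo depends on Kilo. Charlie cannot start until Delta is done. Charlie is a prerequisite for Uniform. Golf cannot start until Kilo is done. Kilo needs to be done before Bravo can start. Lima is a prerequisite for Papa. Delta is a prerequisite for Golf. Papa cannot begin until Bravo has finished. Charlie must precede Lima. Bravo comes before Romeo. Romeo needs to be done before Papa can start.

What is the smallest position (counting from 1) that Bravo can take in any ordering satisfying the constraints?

The only activity forced before Bravo (directly or transitively) is Kilo.
With 1 mandatory predecessor, the earliest Bravo can sit is position 1+1 = 2, and placing just that one first achieves it.

2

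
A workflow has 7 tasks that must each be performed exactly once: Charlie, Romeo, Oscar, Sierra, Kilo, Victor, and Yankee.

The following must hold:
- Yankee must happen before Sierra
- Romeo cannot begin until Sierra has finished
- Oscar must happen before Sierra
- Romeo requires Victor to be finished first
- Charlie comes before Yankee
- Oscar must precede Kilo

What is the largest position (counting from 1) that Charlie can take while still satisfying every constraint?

Following every chain forward from Charlie, the tasks that must come later are Romeo, Sierra, Yankee — 3 of them.
So at least 3 tasks follow Charlie, putting Charlie no later than position 4. That position is achievable by scheduling everything else first.

4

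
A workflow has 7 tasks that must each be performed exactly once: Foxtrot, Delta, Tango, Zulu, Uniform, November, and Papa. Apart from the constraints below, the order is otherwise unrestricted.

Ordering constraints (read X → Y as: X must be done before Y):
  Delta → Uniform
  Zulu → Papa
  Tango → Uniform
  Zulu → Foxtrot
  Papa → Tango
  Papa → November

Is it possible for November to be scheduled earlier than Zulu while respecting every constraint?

No

There is a dependency chain Zulu → Papa → November, so November always comes after Zulu.
So no valid ordering can have November before Zulu.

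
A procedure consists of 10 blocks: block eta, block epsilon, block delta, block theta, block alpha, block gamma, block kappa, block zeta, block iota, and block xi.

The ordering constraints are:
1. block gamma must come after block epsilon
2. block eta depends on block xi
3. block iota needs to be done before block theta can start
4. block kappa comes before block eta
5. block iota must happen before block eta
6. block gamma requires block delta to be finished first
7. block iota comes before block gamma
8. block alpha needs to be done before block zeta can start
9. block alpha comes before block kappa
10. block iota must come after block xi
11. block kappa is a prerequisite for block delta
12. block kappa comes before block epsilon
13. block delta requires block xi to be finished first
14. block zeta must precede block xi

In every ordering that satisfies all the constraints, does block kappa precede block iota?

Block kappa and block iota are not related by any chain of constraints.
There exist valid orderings with block iota before block kappa, so block kappa is not required to come first.

No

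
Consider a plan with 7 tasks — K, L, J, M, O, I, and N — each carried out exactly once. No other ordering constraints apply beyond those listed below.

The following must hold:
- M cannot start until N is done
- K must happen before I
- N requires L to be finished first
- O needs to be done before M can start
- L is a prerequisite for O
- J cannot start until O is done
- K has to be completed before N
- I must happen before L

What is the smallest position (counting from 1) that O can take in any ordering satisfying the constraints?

Every task that must precede O has to come before it. Tracing all chains that end at O, those tasks are: K, L, I — 3 in total.
With 3 mandatory predecessors, the earliest O can sit is position 3+1 = 4, and placing just those 3 first achieves it.

4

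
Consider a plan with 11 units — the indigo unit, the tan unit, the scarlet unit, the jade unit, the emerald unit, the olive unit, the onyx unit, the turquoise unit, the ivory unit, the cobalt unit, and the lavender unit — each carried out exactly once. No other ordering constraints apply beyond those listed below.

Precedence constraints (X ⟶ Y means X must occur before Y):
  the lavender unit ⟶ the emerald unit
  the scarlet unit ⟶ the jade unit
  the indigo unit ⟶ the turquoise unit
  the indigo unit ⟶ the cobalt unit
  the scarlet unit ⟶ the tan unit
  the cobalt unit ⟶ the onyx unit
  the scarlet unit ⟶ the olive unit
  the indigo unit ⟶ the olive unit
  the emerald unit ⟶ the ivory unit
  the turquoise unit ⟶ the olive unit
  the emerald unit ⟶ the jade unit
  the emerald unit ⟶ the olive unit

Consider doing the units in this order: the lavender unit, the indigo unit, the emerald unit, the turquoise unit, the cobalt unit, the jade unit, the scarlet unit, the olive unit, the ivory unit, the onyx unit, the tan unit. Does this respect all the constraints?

Here the scarlet unit comes after the jade unit.
That contradicts the constraint that the scarlet unit must precede the jade unit.

No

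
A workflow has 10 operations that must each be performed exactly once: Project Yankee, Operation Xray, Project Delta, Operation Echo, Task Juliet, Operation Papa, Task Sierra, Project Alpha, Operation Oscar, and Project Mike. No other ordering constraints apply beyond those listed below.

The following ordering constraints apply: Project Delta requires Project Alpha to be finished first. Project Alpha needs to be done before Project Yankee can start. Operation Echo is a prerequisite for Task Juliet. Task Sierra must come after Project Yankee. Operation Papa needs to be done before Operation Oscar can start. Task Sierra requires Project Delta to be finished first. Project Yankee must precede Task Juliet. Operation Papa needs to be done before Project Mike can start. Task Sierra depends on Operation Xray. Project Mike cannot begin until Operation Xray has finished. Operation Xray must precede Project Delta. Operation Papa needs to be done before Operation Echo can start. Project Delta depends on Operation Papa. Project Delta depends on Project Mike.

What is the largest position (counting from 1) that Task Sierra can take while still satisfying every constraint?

No constraint forces any operation after Task Sierra, so it can be placed last, in position 10.

10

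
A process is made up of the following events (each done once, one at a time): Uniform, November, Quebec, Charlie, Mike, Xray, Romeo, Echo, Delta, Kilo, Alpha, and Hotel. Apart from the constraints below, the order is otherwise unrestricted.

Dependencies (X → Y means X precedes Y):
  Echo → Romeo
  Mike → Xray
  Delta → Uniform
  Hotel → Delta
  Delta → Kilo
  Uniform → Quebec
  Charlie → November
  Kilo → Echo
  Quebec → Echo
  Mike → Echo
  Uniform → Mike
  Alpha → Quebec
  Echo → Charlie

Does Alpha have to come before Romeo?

Chaining the stated constraints: Alpha → Quebec → Echo → Romeo.
So Alpha must precede Romeo in any valid ordering.

Yes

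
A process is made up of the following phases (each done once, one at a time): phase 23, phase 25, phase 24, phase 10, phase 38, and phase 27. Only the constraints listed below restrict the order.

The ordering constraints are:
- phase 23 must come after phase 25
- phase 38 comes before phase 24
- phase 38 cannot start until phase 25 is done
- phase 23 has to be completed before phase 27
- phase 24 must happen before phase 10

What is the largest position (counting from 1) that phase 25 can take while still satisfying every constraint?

The phases that are forced after phase 25, directly or by a chain of constraints, are phase 23, phase 24, phase 10, phase 38, phase 27. That's 5 phases.
With 5 mandatory successors out of 6 phases total, the latest slot for phase 25 is 6−5 = 1, and it's reachable by doing all non-successors before phase 25.

1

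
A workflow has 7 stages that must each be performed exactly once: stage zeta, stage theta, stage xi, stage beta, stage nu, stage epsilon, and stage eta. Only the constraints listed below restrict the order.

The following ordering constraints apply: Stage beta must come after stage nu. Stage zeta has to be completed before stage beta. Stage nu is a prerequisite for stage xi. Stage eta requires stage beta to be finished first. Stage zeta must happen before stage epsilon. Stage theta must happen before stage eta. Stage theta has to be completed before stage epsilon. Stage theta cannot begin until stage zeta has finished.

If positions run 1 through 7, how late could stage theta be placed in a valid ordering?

Following every chain forward from stage theta, the stages that must come later are stage epsilon, stage eta — 2 of them.
So at least 2 stages follow stage theta, putting stage theta no later than position 5. That position is achievable by scheduling everything else first.

5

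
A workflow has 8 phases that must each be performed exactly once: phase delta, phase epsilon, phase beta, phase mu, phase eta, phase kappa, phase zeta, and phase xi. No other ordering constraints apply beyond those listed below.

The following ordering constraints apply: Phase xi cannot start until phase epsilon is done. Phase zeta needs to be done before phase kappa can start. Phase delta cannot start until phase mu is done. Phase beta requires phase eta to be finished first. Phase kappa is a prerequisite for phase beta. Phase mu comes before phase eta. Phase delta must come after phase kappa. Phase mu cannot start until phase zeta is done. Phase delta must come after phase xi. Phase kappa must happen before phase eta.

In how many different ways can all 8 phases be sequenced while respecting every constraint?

2 phases have no prerequisites (phase epsilon, phase zeta), so any of them could come first.
Enumerating by repeatedly choosing an available phase (one whose prerequisites are all placed) gives 92 distinct complete orderings.

92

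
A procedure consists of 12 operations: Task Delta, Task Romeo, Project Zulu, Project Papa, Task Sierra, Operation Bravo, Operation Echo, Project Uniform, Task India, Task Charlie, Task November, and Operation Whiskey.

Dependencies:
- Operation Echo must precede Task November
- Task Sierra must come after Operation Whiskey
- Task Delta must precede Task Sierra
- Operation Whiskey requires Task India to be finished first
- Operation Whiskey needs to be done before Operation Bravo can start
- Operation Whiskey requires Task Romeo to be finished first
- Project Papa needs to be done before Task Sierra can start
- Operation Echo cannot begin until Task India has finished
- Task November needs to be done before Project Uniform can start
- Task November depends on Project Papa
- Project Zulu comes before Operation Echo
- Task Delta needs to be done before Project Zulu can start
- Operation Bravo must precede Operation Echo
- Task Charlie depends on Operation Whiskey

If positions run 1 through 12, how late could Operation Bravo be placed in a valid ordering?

Every operation that must follow Operation Bravo has to come after it. Tracing all chains starting from Operation Bravo, those operations are: Operation Echo, Project Uniform, Task November — 3 in total.
With 3 mandatory successors out of 12 operations total, the latest slot for Operation Bravo is 12−3 = 9, and it's reachable by doing all non-successors before Operation Bravo.

9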